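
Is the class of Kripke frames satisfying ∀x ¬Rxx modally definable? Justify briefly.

If a class were modally definable it would be closed under surjective bounded morphisms (Goldblatt–Thomason).
The 3-cycle (worlds s,t,u with s→t→u→s) is irreflexive, and the map sending every world to a single reflexive point • is a surjective bounded morphism (forth: every edge maps to (•,•); back: every world has a successor). So any modal formula valid on the 3-cycle is also valid on the reflexive point, which is not irreflexive.
So the class is not modally definable.

Not modally definable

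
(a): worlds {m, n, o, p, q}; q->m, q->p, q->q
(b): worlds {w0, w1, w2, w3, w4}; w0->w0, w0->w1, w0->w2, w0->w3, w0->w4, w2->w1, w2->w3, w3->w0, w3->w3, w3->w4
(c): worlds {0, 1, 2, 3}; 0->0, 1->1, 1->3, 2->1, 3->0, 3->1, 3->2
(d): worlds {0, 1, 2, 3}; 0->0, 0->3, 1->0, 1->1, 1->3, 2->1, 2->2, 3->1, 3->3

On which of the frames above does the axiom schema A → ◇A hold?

This is the axiom for reflexivity; its first-order frame correspondent is ∀x Rxx.
(a): fails — world m does not see itself.
(b): fails — world w1 does not see itself.
(c): fails — world 2 does not see itself.
(d): holds.

(d)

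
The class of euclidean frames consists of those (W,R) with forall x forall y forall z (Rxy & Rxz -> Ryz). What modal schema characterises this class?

The condition is the Euclidean property. The 5 schema ◇p → □◇p defines it.
Suppose ◇p→□◇p is valid. Take Rxy, Rxz and set V(p)={y}. Then ◇p at x, so □◇p at x, so ◇p at z, so some w with Rzw has p; w=y, i.e. Rzy. By symmetry of the argument, Ryz.

◇p → □◇p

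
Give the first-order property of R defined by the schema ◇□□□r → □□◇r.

∀x ∀y ∀z ((xRy ∧ xR²z) → ∃w (yR³w ∧ zRw))

This is a Sahlqvist (Geach-type) schema ◇^1□^3r → □^2◇^1r.
Minimal-valuation argument: fix x; take any y with xR^1y and any z with xR^2z. Set V(r) to the set of worlds R-reachable from y in exactly 3 steps. Then □^3r holds at y, so the antecedent holds at x; validity forces ◇^1r at z, giving a w with zR^1w and yR^3w.
First-order correspondent: ∀x ∀y ∀z ((xRy ∧ xR²z) → ∃w (yR³w ∧ zRw)).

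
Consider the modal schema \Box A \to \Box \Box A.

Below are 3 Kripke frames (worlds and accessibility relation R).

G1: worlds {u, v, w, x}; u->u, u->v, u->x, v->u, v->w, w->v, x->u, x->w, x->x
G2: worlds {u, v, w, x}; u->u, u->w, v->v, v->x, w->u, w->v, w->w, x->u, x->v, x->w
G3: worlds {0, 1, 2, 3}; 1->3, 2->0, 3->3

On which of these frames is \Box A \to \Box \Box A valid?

G3

The schema corresponds to transitivity: \forall x \forall y \forall z (Rxy \wedge Ryz \to Rxz).
G1: fails — Ruv and Rvw but not Ruw.
G2: fails — Ruw and Rwv but not Ruv.
G3: condition met.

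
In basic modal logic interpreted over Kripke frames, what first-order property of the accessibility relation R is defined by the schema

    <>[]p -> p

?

Symmetry

Equivalently (dual form): p → □◇p.
Suppose p→□◇p is valid. Take Rxy and set V(p)={x}. Then p at x, so □◇p at x, so ◇p at y, so some z with Ryz has p; z=x, i.e. Ryx.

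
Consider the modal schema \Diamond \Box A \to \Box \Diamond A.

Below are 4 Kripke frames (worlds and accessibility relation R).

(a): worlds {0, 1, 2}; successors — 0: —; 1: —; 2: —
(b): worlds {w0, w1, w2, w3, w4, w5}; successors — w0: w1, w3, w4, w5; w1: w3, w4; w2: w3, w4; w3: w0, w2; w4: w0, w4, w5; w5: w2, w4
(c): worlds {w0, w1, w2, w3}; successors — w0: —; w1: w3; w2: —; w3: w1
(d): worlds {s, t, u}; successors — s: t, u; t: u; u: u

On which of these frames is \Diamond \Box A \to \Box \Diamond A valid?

(a), (c), (d)

Frame correspondent (Sahlqvist): \forall x \forall y \forall z (Rxy \wedge Rxz \to \exists w (Ryw \wedge Rzw)) — i.e. convergence.
(a): satisfies the condition.
(b): fails — Rw0w1 and Rw0w3 but w1 and w3 have no common successor.
(c): satisfies the condition.
(d): satisfies the condition.
Valid on: (a), (c), (d).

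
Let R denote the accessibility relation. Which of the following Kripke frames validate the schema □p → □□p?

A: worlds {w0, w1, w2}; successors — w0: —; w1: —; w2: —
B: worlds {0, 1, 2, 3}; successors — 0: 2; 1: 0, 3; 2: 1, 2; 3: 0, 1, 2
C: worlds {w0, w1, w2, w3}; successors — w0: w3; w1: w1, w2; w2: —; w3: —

Frame correspondent (Sahlqvist): ∀x ∀y ∀z (Rxy ∧ Ryz → Rxz) — i.e. transitivity.
A: ✓.
B: fails — R10 and R02 but not R12.
C: ✓.

A, C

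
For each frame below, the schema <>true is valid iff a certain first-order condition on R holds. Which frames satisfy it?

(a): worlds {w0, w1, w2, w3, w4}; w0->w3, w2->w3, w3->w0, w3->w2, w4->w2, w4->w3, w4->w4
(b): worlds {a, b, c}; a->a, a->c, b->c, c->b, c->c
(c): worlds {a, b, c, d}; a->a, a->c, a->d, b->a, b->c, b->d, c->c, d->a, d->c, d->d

The schema corresponds to seriality: forall x exists y Rxy.
(a): fails — world w1 has no successor.
(b): condition met.
(c): condition met.

(b), (c)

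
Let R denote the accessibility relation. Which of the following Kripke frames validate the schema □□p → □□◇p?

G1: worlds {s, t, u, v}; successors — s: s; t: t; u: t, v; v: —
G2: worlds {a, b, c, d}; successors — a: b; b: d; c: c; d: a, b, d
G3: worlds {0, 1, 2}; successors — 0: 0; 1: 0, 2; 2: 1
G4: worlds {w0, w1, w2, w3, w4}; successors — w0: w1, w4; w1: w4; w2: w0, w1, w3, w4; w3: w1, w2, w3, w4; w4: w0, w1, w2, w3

G1, G2

Frame correspondent (Sahlqvist): ∀x ∀z (xR²z → ∃w (xR²w ∧ zRw)) — i.e. a generalized confluence (Geach) condition.
G1: ✓.
G2: ✓.
G3: fails — 2R²2 but no w with 2R²w and 2Rw.
G4: fails — w1R²w1 but no w with w1R²w and w1Rw.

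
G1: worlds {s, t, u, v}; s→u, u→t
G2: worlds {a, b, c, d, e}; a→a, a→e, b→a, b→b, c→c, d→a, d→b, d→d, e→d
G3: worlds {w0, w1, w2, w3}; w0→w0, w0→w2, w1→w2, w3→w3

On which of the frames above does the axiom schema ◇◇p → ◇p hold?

Frame correspondent (Sahlqvist): ∀x ∀y ∀z (Rxy ∧ Ryz → Rxz) — i.e. transitivity.
G1: fails — Rsu and Rut but not Rst.
G2: fails — Rae and Red but not Rad.
G3: condition met.

G3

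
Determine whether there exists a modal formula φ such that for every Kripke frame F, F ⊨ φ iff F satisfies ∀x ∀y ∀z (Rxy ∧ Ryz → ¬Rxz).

No

Any modally definable frame class is closed under surjective bounded morphisms.
The 7-cycle (worlds a,b,c,d,e,f,g with a→b→c→d→e→f→g→a) is intransitive. Mapping every world to a single reflexive point • is a surjective bounded morphism; the reflexive point is not intransitive (R••∧R•• but R••).
So the class is not modally definable.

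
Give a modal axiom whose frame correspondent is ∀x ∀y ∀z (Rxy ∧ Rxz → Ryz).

The condition is the Euclidean property. The 5 schema ◇ψ → □◇ψ defines it.
Suppose ◇ψ→□◇ψ is valid. Take Rxy, Rxz and set V(ψ)={y}. Then ◇ψ at x, so □◇ψ at x, so ◇ψ at z, so some w with Rzw has ψ; w=y, i.e. Rzy. By symmetry of the argument, Ryz.

◇ψ → □◇ψ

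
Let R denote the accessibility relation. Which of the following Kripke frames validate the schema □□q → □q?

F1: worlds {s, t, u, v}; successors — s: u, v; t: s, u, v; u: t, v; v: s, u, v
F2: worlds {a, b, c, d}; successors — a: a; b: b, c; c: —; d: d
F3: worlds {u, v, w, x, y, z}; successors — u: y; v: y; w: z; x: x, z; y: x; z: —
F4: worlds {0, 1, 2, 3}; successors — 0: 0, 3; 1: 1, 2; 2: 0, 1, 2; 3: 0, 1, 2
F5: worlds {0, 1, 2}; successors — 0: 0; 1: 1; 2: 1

F2, F4, F5

The schema corresponds to density: ∀x ∀y (Rxy → ∃z (Rxz ∧ Rzy)).
F1: fails — Rut but no z with Ruz and Rzt.
F2: condition met.
F3: fails — Ruy but no t with Rut and Rty.
F4: condition met.
F5: condition met.
Valid on: F2, F4, F5.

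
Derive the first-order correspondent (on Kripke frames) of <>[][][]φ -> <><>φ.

This is a Sahlqvist (Geach-type) schema ◇^1□^3φ → □^0◇^2φ.
Minimal-valuation argument: fix x; take any y with xR^1y and any z with xR^0z. Set V(φ) to the set of worlds R-reachable from y in exactly 3 steps. Then □^3φ holds at y, so the antecedent holds at x; validity forces ◇^2φ at z, giving a w with zR^2w and yR^3w.
First-order correspondent: forall x forall y (xRy -> exists w (y R^3 w & x R^2 w)).

forall x forall y (xRy -> exists w (y R^3 w & x R^2 w))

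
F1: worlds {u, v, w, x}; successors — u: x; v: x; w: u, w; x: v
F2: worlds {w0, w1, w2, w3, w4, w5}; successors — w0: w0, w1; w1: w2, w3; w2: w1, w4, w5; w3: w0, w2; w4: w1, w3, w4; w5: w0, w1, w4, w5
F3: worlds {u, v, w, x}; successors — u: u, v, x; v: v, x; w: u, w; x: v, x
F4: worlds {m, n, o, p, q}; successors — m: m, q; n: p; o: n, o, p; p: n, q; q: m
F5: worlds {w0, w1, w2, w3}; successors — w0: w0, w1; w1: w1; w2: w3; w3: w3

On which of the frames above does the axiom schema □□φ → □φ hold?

The schema corresponds to density: ∀x ∀y (Rxy → ∃z (Rxz ∧ Rzy)).
F1: fails — Rvx but no z with Rvz and Rzx.
F2: fails — Rw3w2 but no z with Rw3z and Rzw2.
F3: holds.
F4: fails — Rpn but no z with Rpz and Rzn.
F5: holds.

F3, F5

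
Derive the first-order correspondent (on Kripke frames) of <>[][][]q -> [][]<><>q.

This is a Sahlqvist (Geach-type) schema ◇^1□^3q → □^2◇^2q.
Minimal-valuation argument: fix x; take any y with xR^1y and any z with xR^2z. Set V(q) to the set of worlds R-reachable from y in exactly 3 steps. Then □^3q holds at y, so the antecedent holds at x; validity forces ◇^2q at z, giving a w with zR^2w and yR^3w.
First-order correspondent: forall x forall y forall z ((xRy & x R^2 z) -> exists w (y R^3 w & z R^2 w)).

forall x forall y forall z ((xRy & x R^2 z) -> exists w (y R^3 w & z R^2 w))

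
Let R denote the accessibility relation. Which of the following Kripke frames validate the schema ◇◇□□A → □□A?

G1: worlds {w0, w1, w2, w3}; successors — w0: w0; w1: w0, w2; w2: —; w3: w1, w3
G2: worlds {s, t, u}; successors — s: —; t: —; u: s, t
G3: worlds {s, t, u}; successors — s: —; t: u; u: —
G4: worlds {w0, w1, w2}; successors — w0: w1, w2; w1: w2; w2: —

This is the axiom for a generalized confluence (Geach) condition; its first-order frame correspondent is ∀x ∀y ∀z ((xR²y ∧ xR²z) → ∃w (yR²w ∧ z = w)).
G1: fails — w3R²w0, w3R²w1 but no w with w0R²w and w1=w.
G2: condition met.
G3: condition met.
G4: fails — w0R²w2, w0R²w2 but no w with w2R²w and w2=w.

G2, G3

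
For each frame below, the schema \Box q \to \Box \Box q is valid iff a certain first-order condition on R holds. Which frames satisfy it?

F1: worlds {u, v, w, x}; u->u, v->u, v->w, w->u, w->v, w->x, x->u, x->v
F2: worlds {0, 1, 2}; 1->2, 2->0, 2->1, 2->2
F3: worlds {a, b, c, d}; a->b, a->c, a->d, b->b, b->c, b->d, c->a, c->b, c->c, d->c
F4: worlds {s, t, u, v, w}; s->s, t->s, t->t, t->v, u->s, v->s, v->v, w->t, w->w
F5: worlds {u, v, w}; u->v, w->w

F5

Frame correspondent (Sahlqvist): \forall x \forall y \forall z (Rxy \wedge Ryz \to Rxz) — i.e. transitivity.
F1: fails — Rvw and Rwx but not Rvx.
F2: fails — R12 and R20 but not R10.
F3: fails — Rbc and Rca but not Rba.
F4: fails — Rwt and Rtv but not Rwv.
F5: ✓.
Valid on: F5.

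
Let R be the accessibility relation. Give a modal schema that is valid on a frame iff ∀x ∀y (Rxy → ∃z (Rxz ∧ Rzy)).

A defining formula is □□ψ → □ψ (the C4 axiom).
Suppose □□ψ→□ψ is valid. Take Rxy and set V(ψ)={w : xR²w}. Then □□ψ at x, so □ψ at x, so ψ at y, i.e. ∃z(Rxz∧Rzy).

□□ψ → □ψ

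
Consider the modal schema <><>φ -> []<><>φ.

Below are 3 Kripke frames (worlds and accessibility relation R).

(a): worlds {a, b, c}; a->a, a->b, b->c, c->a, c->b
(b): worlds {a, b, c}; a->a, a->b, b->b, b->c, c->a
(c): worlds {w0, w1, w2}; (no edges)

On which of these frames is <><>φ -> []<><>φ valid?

(c)

Frame correspondent (Sahlqvist): forall x forall y forall z ((x R^2 y & xRz) -> exists w (y = w & z R^2 w)) — i.e. a generalized confluence (Geach) condition.
(a): fails — aR²c, aRb but no w with c=w and bR²w.
(b): fails — bR²c, bRc but no w with c=w and cR²w.
(c): condition met.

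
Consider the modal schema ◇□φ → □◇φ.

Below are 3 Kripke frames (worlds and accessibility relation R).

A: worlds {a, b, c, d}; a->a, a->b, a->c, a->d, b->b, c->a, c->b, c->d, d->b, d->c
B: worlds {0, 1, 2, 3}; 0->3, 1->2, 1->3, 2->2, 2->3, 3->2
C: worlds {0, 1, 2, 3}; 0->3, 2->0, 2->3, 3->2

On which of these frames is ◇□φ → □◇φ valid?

The schema corresponds to convergence: ∀x ∀y ∀z (Rxy ∧ Rxz → ∃w (Ryw ∧ Rzw)).
A: satisfies the condition.
B: satisfies the condition.
C: fails — R23 and R20 but 3 and 0 have no common successor.
Valid on: A, B.

A, B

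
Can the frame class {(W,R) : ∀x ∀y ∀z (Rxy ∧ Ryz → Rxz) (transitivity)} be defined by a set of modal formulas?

This is a Sahlqvist condition; the 4 axiom □q → □□q defines it.
Suppose □q→□□q is valid. Take Rxy, Ryz and set V(q)={w : Rxw}. Then □q at x, so □□q at x, so □q at y, so q at z, i.e. Rxz.

Yes — defined by □q → □□q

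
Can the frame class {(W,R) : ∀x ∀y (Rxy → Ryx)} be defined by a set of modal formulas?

The condition is symmetry. A defining modal formula is r → □◇r.

Definable; r → □◇r defines it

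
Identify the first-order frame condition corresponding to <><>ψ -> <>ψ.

Transitivity

This is a form of the 4 axiom.
It corresponds to transitivity: forall x forall y forall z (Rxy & Ryz -> Rxz).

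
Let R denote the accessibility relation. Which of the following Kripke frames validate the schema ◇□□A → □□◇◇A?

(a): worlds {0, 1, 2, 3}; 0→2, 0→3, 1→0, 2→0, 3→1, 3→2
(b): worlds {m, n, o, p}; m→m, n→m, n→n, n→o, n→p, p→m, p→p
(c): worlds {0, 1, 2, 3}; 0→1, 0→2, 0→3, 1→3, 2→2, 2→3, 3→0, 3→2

(c)

This is the axiom for a generalized confluence (Geach) condition; its first-order frame correspondent is ∀x ∀y ∀z ((xRy ∧ xR²z) → ∃w (yR²w ∧ zR²w)).
(a): fails — 0R3, 0R²1 but no w with 3R²w and 1R²w.
(b): fails — nRm, nR²o but no w with mR²w and oR²w.
(c): ✓.
Valid on: (c).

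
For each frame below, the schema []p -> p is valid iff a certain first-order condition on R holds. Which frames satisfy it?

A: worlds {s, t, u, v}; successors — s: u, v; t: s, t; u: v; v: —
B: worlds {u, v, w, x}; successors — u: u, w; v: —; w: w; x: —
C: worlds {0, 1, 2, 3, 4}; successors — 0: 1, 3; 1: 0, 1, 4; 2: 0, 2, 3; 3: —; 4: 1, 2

none

This is the axiom for reflexivity; its first-order frame correspondent is forall x Rxx.
A: fails — world s does not see itself.
B: fails — world v does not see itself.
C: fails — world 0 does not see itself.
Valid on no frame.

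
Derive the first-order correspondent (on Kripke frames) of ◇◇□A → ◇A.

∀x ∀y (xR²y → ∃w (yRw ∧ xRw))

This is a Sahlqvist (Geach-type) schema ◇^2□^1A → □^0◇^1A.
First-order correspondent: ∀x ∀y (xR²y → ∃w (yRw ∧ xRw)).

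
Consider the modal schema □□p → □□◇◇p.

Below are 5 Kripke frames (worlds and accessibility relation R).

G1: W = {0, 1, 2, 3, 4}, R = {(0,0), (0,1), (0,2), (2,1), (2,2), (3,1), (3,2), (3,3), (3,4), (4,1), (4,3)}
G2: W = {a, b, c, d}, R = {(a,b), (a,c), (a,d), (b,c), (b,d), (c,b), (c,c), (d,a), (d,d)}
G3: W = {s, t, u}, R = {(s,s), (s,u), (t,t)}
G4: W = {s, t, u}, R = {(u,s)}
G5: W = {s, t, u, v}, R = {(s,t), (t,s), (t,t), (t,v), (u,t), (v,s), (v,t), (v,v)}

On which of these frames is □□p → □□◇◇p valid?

The schema corresponds to a generalized confluence (Geach) condition: ∀x ∀z (xR²z → ∃w (xR²w ∧ zR²w)).
G1: fails — 0R²1 but no w with 0R²w and 1R²w.
G2: ✓.
G3: fails — sR²u but no w with sR²w and uR²w.
G4: ✓.
G5: ✓.
Valid on: G2, G4, G5.

G2, G4, G5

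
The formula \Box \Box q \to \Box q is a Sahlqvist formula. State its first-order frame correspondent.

Suppose □□q→□q is valid. Take Rxy and set V(q)={w : xR²w}. Then □□q at x, so □q at x, so q at y, i.e. ∃z(Rxz∧Rzy).

density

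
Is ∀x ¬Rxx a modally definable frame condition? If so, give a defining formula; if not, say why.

Not modally definable

Modal frame validity is preserved under surjective bounded morphisms.
The 3-cycle (worlds s,t,u with s→t→u→s) is irreflexive, and the map sending every world to a single reflexive point • is a surjective bounded morphism (forth: every edge maps to (•,•); back: every world has a successor). So any modal formula valid on the 3-cycle is also valid on the reflexive point, which is not irreflexive.
Hence irreflexivity is not modally definable.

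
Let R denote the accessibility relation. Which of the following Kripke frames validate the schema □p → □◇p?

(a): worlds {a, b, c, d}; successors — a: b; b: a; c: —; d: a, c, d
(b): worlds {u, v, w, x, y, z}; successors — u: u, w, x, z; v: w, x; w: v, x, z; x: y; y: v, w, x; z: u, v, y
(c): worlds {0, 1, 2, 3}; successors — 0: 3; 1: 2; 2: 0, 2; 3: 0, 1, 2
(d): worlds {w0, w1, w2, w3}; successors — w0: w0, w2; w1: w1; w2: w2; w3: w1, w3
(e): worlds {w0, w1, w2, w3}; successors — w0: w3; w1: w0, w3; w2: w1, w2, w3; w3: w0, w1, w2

(d)

This is the axiom for a generalized confluence (Geach) condition; its first-order frame correspondent is ∀x ∀z (xRz → ∃w (xRw ∧ zRw)).
(a): fails — aRb but no w with aRw and bRw.
(b): fails — uRx but no t with uRt and xRt.
(c): fails — 0R3 but no w with 0Rw and 3Rw.
(d): holds.
(e): fails — w0Rw3 but no w with w0Rw and w3Rw.
Valid on: (d).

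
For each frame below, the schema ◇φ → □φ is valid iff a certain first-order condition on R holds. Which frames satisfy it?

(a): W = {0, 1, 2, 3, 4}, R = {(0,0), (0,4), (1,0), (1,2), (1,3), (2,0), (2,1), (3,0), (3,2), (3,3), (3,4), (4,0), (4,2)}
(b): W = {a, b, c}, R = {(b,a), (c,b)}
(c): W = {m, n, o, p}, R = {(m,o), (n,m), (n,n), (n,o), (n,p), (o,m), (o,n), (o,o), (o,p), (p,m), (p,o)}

The schema corresponds to partial functionality: ∀x ∀y ∀z (Rxy ∧ Rxz → y = z).
(a): fails — 0 sees both 0 and 4.
(b): condition met.
(c): fails — n sees both m and n.
Valid on: (b).

(b)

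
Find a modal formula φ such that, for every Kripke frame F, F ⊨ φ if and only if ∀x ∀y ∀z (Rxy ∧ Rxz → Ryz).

◇ψ → □◇ψ

A defining formula is ◇ψ → □◇ψ (the 5 axiom).
Suppose ◇ψ→□◇ψ is valid. Take Rxy, Rxz and set V(ψ)={y}. Then ◇ψ at x, so □◇ψ at x, so ◇ψ at z, so some w with Rzw has ψ; w=y, i.e. Rzy. By symmetry of the argument, Ryz.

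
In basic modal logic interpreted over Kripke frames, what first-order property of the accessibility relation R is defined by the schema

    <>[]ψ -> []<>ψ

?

Suppose ◇□ψ→□◇ψ is valid. Take Rxy, Rxz and set V(ψ)={w : Ryw}. Then □ψ at y so ◇□ψ at x, so □◇ψ at x, so ◇ψ at z, giving w with Rzw and Ryw.
The converse is a direct semantic check.
Frame condition: forall x forall y forall z (Rxy & Rxz -> exists w (Ryw & Rzw)).

Convergence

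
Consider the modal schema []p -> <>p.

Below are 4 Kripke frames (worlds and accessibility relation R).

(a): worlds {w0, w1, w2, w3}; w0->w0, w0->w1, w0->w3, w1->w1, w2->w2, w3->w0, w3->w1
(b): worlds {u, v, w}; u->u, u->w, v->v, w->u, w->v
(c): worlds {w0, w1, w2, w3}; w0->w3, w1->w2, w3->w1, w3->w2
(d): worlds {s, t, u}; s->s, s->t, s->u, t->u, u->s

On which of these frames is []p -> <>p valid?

The schema corresponds to seriality: forall x exists y Rxy.
(a): holds.
(b): holds.
(c): fails — world w2 has no successor.
(d): holds.

(a), (b), (d)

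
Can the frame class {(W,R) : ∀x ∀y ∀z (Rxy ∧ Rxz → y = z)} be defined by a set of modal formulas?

Definable; ◇p → □p defines it

The condition is partial functionality. A defining modal formula is ◇p → □p.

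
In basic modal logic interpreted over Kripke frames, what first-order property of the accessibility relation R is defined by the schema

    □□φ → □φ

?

Density

Suppose □□φ→□φ is valid. Take Rxy and set V(φ)={w : xR²w}. Then □□φ at x, so □φ at x, so φ at y, i.e. ∃z(Rxz∧Rzy).
Conversely, on a frame with density the schema holds at every world under every valuation.
So the correspondent is density.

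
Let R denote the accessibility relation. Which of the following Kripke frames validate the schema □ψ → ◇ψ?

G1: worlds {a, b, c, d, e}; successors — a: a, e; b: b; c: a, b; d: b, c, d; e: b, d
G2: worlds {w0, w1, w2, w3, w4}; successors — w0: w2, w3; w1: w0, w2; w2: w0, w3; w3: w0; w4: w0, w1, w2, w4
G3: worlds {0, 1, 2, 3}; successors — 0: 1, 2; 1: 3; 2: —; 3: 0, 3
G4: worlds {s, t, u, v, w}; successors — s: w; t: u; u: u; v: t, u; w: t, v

G1, G2, G4

The schema corresponds to seriality: ∀x ∃y Rxy.
G1: satisfies the condition.
G2: satisfies the condition.
G3: fails — world 2 has no successor.
G4: satisfies the condition.
Valid on: G1, G2, G4.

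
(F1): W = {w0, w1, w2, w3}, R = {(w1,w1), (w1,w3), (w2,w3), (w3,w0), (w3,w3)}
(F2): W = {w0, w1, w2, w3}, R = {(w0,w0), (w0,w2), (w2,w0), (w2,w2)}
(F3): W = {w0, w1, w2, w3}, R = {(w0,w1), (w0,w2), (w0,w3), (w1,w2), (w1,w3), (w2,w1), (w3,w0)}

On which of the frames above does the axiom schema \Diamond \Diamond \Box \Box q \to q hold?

Frame correspondent (Sahlqvist): \forall x \forall y (x R^2 y \to \exists w (y R^2 w \wedge x = w)) — i.e. a generalized confluence (Geach) condition.
(F1): fails — w1R²w0 but no w with w0R²w and w1=w.
(F2): ✓.
(F3): fails — w0R²w2 but no w with w2R²w and w0=w.
Valid on: (F2).

(F2)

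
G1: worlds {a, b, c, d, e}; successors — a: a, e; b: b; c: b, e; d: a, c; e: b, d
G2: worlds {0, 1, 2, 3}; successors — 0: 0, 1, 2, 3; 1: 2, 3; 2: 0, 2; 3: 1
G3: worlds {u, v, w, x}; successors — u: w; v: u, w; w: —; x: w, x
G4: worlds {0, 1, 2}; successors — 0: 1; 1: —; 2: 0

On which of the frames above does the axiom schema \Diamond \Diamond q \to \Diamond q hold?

G3

Frame correspondent (Sahlqvist): \forall x \forall y \forall z (Rxy \wedge Ryz \to Rxz) — i.e. transitivity.
G1: fails — Rdc and Rcb but not Rdb.
G2: fails — R12 and R20 but not R10.
G3: holds.
G4: fails — R20 and R01 but not R21.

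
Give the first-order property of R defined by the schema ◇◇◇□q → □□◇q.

This is a Sahlqvist (Geach-type) schema ◇^3□^1q → □^2◇^1q.
First-order correspondent: ∀x ∀y ∀z ((xR³y ∧ xR²z) → ∃w (yRw ∧ zRw)).

∀x ∀y ∀z ((xR³y ∧ xR²z) → ∃w (yRw ∧ zRw))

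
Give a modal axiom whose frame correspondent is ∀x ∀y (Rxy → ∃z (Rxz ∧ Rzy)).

□□r → □r

A defining formula is □□r → □r (the C4 axiom).
Suppose □□r→□r is valid. Take Rxy and set V(r)={w : xR²w}. Then □□r at x, so □r at x, so r at y, i.e. ∃z(Rxz∧Rzy).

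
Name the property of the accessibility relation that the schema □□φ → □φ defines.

Suppose □□φ→□φ is valid. Take Rxy and set V(φ)={w : xR²w}. Then □□φ at x, so □φ at x, so φ at y, i.e. ∃z(Rxz∧Rzy).

density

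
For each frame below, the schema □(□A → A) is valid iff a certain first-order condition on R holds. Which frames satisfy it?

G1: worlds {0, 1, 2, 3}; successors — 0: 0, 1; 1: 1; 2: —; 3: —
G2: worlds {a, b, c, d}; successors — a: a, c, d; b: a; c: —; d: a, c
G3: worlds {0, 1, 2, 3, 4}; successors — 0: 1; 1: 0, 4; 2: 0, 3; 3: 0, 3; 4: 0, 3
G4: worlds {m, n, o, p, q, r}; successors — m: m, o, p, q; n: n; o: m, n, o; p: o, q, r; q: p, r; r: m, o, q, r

The schema corresponds to shift-reflexivity: ∀x ∀y (Rxy → Ryy).
G1: condition met.
G2: fails — Rdc but not Rcc.
G3: fails — R10 but not R00.
G4: fails — Rqp but not Rpp.
Valid on: G1.

G1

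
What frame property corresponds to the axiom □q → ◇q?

seriality

Suppose □q→◇q is valid. At any x set V(q)=W. Then □q at x, so ◇q at x, so x has a successor.
The converse is a direct semantic check.
Frame condition: ∀x ∃y Rxy.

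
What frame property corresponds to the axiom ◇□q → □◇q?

Suppose ◇□q→□◇q is valid. Take Rxy, Rxz and set V(q)={w : Ryw}. Then □q at y so ◇□q at x, so □◇q at x, so ◇q at z, giving w with Rzw and Ryw.
The converse is a direct semantic check.
So the correspondent is convergence.

Convergence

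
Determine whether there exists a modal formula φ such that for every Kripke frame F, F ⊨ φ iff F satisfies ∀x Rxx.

Yes: it is reflexivity, defined by the T schema □q → q.
Suppose □q→q is valid. At any x set V(q)={w : Rxw}. Then □q holds at x, so q holds at x, i.e. Rxx.

Yes, by □q → q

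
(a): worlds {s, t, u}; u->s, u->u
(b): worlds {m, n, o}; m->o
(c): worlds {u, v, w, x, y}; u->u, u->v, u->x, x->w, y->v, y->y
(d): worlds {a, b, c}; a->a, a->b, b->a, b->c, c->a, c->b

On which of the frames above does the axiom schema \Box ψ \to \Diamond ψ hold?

Frame correspondent (Sahlqvist): \forall x \exists y Rxy — i.e. seriality.
(a): fails — world s has no successor.
(b): fails — world n has no successor.
(c): fails — world v has no successor.
(d): ✓.
Valid on: (d).

(d)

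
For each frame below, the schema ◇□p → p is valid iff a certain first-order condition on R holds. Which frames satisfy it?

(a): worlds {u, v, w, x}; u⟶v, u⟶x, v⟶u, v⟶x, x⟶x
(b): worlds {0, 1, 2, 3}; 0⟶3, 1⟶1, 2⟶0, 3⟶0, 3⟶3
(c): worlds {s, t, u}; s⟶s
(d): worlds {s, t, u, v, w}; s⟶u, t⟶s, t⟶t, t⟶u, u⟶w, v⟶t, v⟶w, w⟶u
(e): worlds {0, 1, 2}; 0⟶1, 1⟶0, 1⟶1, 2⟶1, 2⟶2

(c)

Frame correspondent (Sahlqvist): ∀x ∀y (Rxy → Ryx) — i.e. symmetry.
(a): fails — Rvx but not Rxv.
(b): fails — R20 but not R02.
(c): satisfies the condition.
(d): fails — Rvw but not Rwv.
(e): fails — R21 but not R12.
Valid on: (c).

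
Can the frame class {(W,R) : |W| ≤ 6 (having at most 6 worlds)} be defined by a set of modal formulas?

If a class were modally definable it would be closed under disjoint unions (Goldblatt–Thomason).
Any modal formula valid on each of 7 disjoint one-world frames is valid on their disjoint union (validity is preserved under disjoint unions). Each one-world frame has |W|=1≤6, but the union has |W|=7.
Hence having at most 6 worlds is not modally definable.

Not definable by any modal formula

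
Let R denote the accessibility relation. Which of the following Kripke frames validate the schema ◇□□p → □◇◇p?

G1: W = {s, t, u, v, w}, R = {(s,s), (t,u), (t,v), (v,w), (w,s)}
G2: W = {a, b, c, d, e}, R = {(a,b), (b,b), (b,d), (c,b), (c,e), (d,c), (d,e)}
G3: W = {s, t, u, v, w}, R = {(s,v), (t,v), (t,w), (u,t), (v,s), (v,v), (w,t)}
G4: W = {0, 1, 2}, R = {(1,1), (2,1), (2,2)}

G3, G4

This is the axiom for a generalized confluence (Geach) condition; its first-order frame correspondent is ∀x ∀y ∀z ((xRy ∧ xRz) → ∃w (yR²w ∧ zR²w)).
G1: fails — tRu, tRu but no w* with uR²w* and uR²w*.
G2: fails — cRb, cRe but no w with bR²w and eR²w.
G3: ✓.
G4: ✓.
Valid on: G3, G4.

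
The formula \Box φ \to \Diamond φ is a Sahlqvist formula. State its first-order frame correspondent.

seriality: \forall x \exists y Rxy

Suppose □φ→◇φ is valid. At any x set V(φ)=W. Then □φ at x, so ◇φ at x, so x has a successor.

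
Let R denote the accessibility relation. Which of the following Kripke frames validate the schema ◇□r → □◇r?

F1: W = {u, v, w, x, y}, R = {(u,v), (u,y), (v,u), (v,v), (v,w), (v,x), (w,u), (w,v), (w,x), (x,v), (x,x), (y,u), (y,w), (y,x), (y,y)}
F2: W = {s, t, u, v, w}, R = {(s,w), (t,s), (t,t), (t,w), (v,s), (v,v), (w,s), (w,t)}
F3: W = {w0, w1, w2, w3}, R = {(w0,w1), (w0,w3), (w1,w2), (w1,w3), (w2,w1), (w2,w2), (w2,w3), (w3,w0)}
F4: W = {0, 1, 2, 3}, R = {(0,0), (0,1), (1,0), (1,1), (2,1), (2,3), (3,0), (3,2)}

Frame correspondent (Sahlqvist): ∀x ∀y ∀z (Rxy ∧ Rxz → ∃w (Ryw ∧ Rzw)) — i.e. convergence.
F1: ✓.
F2: fails — Rts and Rtw but s and w have no common successor.
F3: fails — Rw0w1 and Rw0w3 but w1 and w3 have no common successor.
F4: ✓.
Valid on: F1, F4.

F1, F4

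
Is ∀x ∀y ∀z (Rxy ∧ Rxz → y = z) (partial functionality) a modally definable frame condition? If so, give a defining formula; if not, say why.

Yes, by ◇p → □p

Yes: it is partial functionality, defined by the CD schema ◇p → □p.
Suppose ◇p→□p is valid. Take Rxy, Rxz and set V(p)={y}. Then ◇p at x, so □p at x, so p at z, i.e. z=y.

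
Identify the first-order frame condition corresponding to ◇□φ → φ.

Equivalently (dual form): φ → □◇φ.
Suppose φ→□◇φ is valid. Take Rxy and set V(φ)={x}. Then φ at x, so □◇φ at x, so ◇φ at y, so some z with Ryz has φ; z=x, i.e. Ryx.

Symmetry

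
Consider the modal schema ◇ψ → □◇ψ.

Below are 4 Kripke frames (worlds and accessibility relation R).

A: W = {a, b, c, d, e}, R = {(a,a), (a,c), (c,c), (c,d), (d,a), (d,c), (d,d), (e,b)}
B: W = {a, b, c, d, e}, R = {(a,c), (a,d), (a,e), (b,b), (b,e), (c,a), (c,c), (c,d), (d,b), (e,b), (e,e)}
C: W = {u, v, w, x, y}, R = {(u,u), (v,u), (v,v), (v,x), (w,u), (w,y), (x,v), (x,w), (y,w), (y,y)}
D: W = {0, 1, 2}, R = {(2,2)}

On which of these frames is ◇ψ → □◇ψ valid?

D

Frame correspondent (Sahlqvist): ∀x ∀y ∀z (Rxy ∧ Rxz → Ryz) — i.e. the Euclidean property.
A: fails — Rac and Raa but not Rca.
B: fails — Rae and Rac but not Rec.
C: fails — Rvu and Rvv but not Ruv.
D: condition met.
Valid on: D.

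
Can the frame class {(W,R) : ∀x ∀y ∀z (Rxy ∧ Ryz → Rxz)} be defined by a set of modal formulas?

This is a Sahlqvist condition; the 4 axiom □p → □□p defines it.
Suppose □p→□□p is valid. Take Rxy, Ryz and set V(p)={w : Rxw}. Then □p at x, so □□p at x, so □p at y, so p at z, i.e. Rxz.

Yes — defined by □p → □□p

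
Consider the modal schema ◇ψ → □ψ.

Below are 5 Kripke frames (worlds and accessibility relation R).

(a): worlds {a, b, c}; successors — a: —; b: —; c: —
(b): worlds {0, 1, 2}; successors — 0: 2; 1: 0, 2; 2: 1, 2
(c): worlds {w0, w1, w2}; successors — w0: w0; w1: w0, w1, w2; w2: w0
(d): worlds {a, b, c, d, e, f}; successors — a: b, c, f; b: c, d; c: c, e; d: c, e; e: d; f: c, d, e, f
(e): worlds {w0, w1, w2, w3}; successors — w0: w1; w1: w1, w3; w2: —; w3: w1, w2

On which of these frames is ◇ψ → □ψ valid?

This is the axiom for partial functionality; its first-order frame correspondent is ∀x ∀y ∀z (Rxy ∧ Rxz → y = z).
(a): holds.
(b): fails — 1 sees both 0 and 2.
(c): fails — w1 sees both w0 and w1.
(d): fails — a sees both b and c.
(e): fails — w1 sees both w1 and w3.

(a)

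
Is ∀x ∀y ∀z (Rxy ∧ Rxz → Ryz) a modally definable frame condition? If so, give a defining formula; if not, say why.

Definable; ◇q → □◇q defines it

Yes: it is the Euclidean property, defined by the 5 schema ◇q → □◇q.
Suppose ◇q→□◇q is valid. Take Rxy, Rxz and set V(q)={y}. Then ◇q at x, so □◇q at x, so ◇q at z, so some w with Rzw has q; w=y, i.e. Rzy. By symmetry of the argument, Ryz.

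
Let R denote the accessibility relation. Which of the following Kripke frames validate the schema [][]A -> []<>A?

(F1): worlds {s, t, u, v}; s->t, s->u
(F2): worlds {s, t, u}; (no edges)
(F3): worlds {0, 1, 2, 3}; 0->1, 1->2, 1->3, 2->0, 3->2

Frame correspondent (Sahlqvist): forall x forall z (xRz -> exists w (x R^2 w & zRw)) — i.e. a generalized confluence (Geach) condition.
(F1): fails — sRt but no w with sR²w and tRw.
(F2): ✓.
(F3): ✓.
Valid on: (F2), (F3).

(F2), (F3)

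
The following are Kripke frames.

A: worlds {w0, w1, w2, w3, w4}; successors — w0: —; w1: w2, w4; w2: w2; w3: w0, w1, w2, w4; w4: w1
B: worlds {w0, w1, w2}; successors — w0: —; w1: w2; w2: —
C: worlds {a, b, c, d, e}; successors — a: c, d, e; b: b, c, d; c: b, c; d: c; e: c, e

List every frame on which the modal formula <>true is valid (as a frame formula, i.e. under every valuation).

C

This is the axiom for seriality; its first-order frame correspondent is forall x exists y Rxy.
A: fails — world w0 has no successor.
B: fails — world w0 has no successor.
C: condition met.
Valid on: C.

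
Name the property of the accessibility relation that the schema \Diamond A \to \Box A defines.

This is the CD axiom.
Its frame correspondent is partial functionality — \forall x \forall y \forall z (Rxy \wedge Rxz \to y = z).

Partial functionality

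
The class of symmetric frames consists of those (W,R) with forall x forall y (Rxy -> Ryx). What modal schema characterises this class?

This is symmetry; the standard corresponding axiom is B: ψ → □◇ψ.

ψ → □◇ψ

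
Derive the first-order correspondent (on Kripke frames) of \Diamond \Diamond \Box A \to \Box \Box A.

\forall x \forall y \forall z ((x R^2 y \wedge x R^2 z) \to \exists w (yRw \wedge z = w))

This is a Sahlqvist (Geach-type) schema ◇^2□^1A → □^2◇^0A.
Minimal-valuation argument: fix x; take any y with xR^2y and any z with xR^2z. Set V(A) to the set of worlds R-reachable from y in exactly 1 step. Then □^1A holds at y, so the antecedent holds at x; validity forces ◇^0A at z, giving a w with zR^0w and yR^1w.
First-order correspondent: \forall x \forall y \forall z ((x R^2 y \wedge x R^2 z) \to \exists w (yRw \wedge z = w)).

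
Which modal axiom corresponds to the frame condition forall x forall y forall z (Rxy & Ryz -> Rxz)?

The condition is transitivity. The 4 schema □s → □□s defines it.

□s → □□s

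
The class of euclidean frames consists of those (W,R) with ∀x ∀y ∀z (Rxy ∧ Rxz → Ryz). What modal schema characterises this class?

A defining formula is ◇q → □◇q (the 5 axiom).
Suppose ◇q→□◇q is valid. Take Rxy, Rxz and set V(q)={y}. Then ◇q at x, so □◇q at x, so ◇q at z, so some w with Rzw has q; w=y, i.e. Rzy. By symmetry of the argument, Ryz.

◇q → □◇q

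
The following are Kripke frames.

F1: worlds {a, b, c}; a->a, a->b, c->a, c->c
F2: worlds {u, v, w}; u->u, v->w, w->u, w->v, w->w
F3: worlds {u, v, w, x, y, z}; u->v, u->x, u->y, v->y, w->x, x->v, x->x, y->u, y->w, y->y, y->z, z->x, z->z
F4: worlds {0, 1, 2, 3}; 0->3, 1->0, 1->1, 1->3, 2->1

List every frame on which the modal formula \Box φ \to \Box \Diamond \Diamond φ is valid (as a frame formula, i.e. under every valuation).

Frame correspondent (Sahlqvist): \forall x \forall z (xRz \to \exists w (xRw \wedge z R^2 w)) — i.e. a generalized confluence (Geach) condition.
F1: fails — aRb but no w with aRw and bR²w.
F2: ✓.
F3: fails — xRv but no t with xRt and vR²t.
F4: fails — 0R3 but no w with 0Rw and 3R²w.
Valid on: F2.

F2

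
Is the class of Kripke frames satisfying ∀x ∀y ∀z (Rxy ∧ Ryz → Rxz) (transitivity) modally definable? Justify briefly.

Definable; □p → □□p defines it

This is a Sahlqvist condition; the 4 axiom □p → □□p defines it.
Suppose □p→□□p is valid. Take Rxy, Ryz and set V(p)={w : Rxw}. Then □p at x, so □□p at x, so □p at y, so p at z, i.e. Rxz.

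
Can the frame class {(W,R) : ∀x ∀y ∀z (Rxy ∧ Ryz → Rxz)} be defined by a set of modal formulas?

Definable; □q → □□q defines it

Yes: it is transitivity, defined by the 4 schema □q → □□q.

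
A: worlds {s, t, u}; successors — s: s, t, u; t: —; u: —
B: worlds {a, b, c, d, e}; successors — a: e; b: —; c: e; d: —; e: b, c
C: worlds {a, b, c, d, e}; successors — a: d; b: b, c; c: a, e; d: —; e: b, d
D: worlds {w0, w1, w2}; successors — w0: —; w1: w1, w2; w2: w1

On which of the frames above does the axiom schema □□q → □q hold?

The schema corresponds to density: ∀x ∀y (Rxy → ∃z (Rxz ∧ Rzy)).
A: holds.
B: fails — Rec but no z with Rez and Rzc.
C: fails — Red but no z with Rez and Rzd.
D: holds.
Valid on: A, D.

A, D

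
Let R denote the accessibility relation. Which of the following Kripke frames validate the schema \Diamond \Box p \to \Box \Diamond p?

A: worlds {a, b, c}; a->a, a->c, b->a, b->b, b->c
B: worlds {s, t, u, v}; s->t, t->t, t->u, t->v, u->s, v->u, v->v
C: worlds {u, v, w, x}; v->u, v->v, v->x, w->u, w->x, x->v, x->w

The schema corresponds to convergence: \forall x \forall y \forall z (Rxy \wedge Rxz \to \exists w (Ryw \wedge Rzw)).
A: fails — Raa and Rac but a and c have no common successor.
B: fails — Rtv and Rtu but v and u have no common successor.
C: fails — Rvv and Rvu but v and u have no common successor.

none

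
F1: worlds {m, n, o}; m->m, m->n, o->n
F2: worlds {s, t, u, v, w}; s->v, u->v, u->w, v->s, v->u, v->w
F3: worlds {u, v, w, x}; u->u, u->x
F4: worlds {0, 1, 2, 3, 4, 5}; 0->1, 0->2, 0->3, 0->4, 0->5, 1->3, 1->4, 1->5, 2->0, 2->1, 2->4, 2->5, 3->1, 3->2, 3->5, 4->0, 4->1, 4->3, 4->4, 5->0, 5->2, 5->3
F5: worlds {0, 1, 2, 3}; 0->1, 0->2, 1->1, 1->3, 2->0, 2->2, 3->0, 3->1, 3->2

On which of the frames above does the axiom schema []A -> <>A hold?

F4, F5

This is the axiom for seriality; its first-order frame correspondent is forall x exists y Rxy.
F1: fails — world n has no successor.
F2: fails — world t has no successor.
F3: fails — world v has no successor.
F4: condition met.
F5: condition met.
Valid on: F4, F5.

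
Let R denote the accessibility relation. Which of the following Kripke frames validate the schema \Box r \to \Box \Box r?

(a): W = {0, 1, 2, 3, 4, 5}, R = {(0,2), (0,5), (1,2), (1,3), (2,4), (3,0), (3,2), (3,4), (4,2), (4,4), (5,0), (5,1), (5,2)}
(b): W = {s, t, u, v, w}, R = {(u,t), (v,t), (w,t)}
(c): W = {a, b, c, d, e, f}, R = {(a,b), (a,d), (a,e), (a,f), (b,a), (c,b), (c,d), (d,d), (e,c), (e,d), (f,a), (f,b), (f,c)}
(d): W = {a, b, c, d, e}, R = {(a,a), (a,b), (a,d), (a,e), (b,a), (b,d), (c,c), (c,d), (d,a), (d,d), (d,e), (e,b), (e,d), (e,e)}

Frame correspondent (Sahlqvist): \forall x \forall y \forall z (Rxy \wedge Ryz \to Rxz) — i.e. transitivity.
(a): fails — R02 and R24 but not R04.
(b): satisfies the condition.
(c): fails — Rfc and Rcd but not Rfd.
(d): fails — Reb and Rba but not Rea.

(b)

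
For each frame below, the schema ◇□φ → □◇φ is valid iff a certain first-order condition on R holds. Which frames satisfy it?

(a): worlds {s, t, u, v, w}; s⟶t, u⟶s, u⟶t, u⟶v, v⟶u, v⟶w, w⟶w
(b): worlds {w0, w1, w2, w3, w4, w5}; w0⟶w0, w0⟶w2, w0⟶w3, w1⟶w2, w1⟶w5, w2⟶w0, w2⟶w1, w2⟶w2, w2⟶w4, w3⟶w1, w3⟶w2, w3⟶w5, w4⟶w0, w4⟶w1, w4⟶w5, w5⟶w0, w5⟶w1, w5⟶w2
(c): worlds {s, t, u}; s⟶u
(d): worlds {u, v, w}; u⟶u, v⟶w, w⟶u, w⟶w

The schema corresponds to convergence: ∀x ∀y ∀z (Rxy ∧ Rxz → ∃w (Ryw ∧ Rzw)).
(a): fails — Rst and Rst but t and t have no common successor.
(b): condition met.
(c): fails — Rsu and Rsu but u and u have no common successor.
(d): condition met.

(b), (d)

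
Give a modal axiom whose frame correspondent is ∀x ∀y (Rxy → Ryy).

This is shift-reflexivity; the standard corresponding axiom is T□: □(□p → p).
Suppose □(□p→p) is valid. Take Rxy and set V(p)={w : Ryw}. Then at y, □p holds; since □(□p→p) at x, □p→p at y, so p at y, i.e. Ryy.

□(□p → p)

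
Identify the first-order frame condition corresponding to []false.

□⊥ is valid iff no world has any successor (otherwise □⊥ fails at any world with one).
Conversely, any frame satisfying forall x forall y ~Rxy validates the schema.
Frame condition: forall x forall y ~Rxy.

emptiness of R: forall x forall y ~Rxy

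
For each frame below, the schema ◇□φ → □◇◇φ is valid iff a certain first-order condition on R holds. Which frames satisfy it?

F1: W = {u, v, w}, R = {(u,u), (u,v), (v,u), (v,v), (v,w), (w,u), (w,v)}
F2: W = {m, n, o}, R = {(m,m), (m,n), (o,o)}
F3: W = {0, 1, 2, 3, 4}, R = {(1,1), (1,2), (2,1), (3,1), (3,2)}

F1, F3

Frame correspondent (Sahlqvist): ∀x ∀y ∀z ((xRy ∧ xRz) → ∃w (yRw ∧ zR²w)) — i.e. a generalized confluence (Geach) condition.
F1: holds.
F2: fails — mRm, mRn but no w with mRw and nR²w.
F3: holds.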